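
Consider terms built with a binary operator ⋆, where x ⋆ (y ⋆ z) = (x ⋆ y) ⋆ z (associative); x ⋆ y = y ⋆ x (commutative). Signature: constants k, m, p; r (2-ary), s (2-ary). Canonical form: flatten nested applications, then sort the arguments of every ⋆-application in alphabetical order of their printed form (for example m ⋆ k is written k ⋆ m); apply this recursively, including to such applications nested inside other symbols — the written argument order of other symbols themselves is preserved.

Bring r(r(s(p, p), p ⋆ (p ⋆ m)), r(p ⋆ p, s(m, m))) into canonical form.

Answer: r(r(s(p, p), m ⋆ p ⋆ p), r(p ⋆ p, s(m, m)))

Derivation:
Work inside:  p ⋆ (p ⋆ m)
Flatten:  p ⋆ p ⋆ m
Order the arguments:  m ⋆ p ⋆ p
Rebuild:  r(r(s(p, p), m ⋆ p ⋆ p), r(p ⋆ p, s(m, m)))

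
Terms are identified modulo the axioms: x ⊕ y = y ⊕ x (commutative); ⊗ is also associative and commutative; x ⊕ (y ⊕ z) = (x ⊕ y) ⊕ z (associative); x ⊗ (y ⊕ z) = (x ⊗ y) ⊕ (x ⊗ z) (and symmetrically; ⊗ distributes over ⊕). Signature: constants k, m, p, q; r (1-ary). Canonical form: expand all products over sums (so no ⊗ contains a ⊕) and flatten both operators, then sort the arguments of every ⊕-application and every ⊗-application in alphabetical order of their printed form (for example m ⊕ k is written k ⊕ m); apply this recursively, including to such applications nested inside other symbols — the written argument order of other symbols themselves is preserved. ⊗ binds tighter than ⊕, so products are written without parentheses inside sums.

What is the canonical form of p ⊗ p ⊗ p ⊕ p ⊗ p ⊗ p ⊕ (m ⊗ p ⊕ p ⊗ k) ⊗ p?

Expand:  p ⊗ p ⊗ p ⊕ p ⊗ p ⊗ p ⊕ m ⊗ p ⊗ p ⊕ k ⊗ p ⊗ p
Sort arguments:  k ⊗ p ⊗ p ⊕ m ⊗ p ⊗ p ⊕ p ⊗ p ⊗ p ⊕ p ⊗ p ⊗ p

Answer: k ⊗ p ⊗ p ⊕ m ⊗ p ⊗ p ⊕ p ⊗ p ⊗ p ⊕ p ⊗ p ⊗ p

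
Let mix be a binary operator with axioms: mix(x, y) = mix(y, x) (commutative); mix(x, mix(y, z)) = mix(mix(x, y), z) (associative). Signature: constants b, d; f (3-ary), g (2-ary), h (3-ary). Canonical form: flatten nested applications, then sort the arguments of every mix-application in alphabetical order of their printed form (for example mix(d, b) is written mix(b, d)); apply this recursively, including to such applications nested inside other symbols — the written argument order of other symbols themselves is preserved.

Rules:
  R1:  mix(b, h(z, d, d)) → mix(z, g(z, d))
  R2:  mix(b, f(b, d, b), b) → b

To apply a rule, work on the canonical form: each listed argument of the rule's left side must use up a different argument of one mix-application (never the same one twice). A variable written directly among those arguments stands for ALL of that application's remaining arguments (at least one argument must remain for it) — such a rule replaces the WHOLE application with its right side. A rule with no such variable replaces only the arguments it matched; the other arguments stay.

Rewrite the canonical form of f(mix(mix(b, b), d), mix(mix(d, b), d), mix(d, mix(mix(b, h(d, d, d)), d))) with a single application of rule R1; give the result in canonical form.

Canonical form:  f(mix(b, b, d), mix(b, d, d), mix(b, d, d, h(d, d, d)))
R1 matches:  uses b, h(d, d, d);  z := d
Result:  f(mix(b, b, d), mix(b, d, d), mix(d, d, d, g(d, d)))

Answer: f(mix(b, b, d), mix(b, d, d), mix(d, d, d, g(d, d)))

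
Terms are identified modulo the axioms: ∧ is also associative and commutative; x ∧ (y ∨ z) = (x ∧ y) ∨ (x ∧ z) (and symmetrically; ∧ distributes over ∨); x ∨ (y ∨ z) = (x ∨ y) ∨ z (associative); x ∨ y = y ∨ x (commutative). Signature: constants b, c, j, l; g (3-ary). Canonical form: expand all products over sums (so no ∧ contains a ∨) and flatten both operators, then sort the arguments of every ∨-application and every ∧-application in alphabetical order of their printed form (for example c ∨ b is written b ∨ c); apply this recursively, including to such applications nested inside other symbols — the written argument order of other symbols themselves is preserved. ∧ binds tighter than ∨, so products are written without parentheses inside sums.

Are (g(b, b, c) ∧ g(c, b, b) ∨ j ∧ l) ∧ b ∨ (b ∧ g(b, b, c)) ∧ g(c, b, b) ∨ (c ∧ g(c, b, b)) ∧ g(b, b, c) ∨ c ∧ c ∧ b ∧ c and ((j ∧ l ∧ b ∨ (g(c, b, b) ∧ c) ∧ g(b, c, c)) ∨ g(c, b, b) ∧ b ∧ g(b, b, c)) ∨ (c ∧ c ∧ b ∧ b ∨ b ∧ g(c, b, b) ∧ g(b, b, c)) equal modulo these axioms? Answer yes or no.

Left:  (g(b, b, c) ∧ g(c, b, b) ∨ j ∧ l) ∧ b ∨ (b ∧ g(b, b, c)) ∧ g(c, b, b) ∨ (c ∧ g(c, b, b)) ∧ g(b, b, c) ∨ c ∧ c ∧ b ∧ c
  Expand products over sums:  b ∧ g(b, b, c) ∧ g(c, b, b) ∨ b ∧ j ∧ l ∨ b ∧ g(b, b, c) ∧ g(c, b, b) ∨ c ∧ g(b, b, c) ∧ g(c, b, b) ∨ b ∧ c ∧ c ∧ c
  Sort:  b ∧ c ∧ c ∧ c ∨ b ∧ g(b, b, c) ∧ g(c, b, b) ∨ b ∧ g(b, b, c) ∧ g(c, b, b) ∨ b ∧ j ∧ l ∨ c ∧ g(b, b, c) ∧ g(c, b, b)
Right:  ((j ∧ l ∧ b ∨ (g(c, b, b) ∧ c) ∧ g(b, c, c)) ∨ g(c, b, b) ∧ b ∧ g(b, b, c)) ∨ (c ∧ c ∧ b ∧ b ∨ b ∧ g(c, b, b) ∧ g(b, b, c))
  Flatten:  b ∧ j ∧ l ∨ c ∧ g(b, c, c) ∧ g(c, b, b) ∨ b ∧ g(b, b, c) ∧ g(c, b, b) ∨ b ∧ b ∧ c ∧ c ∨ b ∧ g(b, b, c) ∧ g(c, b, b)
  Sort arguments:  b ∧ b ∧ c ∧ c ∨ b ∧ g(b, b, c) ∧ g(c, b, b) ∨ b ∧ g(b, b, c) ∧ g(c, b, b) ∨ b ∧ j ∧ l ∨ c ∧ g(b, c, c) ∧ g(c, b, b)

Answer: no — b ∧ c ∧ c ∧ c ∨ b ∧ g(b, b, c) ∧ g(c, b, b) ∨ b ∧ g(b, b, c) ∧ g(c, b, b) ∨ b ∧ j ∧ l ∨ c ∧ g(b, b, c) ∧ g(c, b, b) vs b ∧ b ∧ c ∧ c ∨ b ∧ g(b, b, c) ∧ g(c, b, b) ∨ b ∧ g(b, b, c) ∧ g(c, b, b) ∨ b ∧ j ∧ l ∨ c ∧ g(b, c, c) ∧ g(c, b, b)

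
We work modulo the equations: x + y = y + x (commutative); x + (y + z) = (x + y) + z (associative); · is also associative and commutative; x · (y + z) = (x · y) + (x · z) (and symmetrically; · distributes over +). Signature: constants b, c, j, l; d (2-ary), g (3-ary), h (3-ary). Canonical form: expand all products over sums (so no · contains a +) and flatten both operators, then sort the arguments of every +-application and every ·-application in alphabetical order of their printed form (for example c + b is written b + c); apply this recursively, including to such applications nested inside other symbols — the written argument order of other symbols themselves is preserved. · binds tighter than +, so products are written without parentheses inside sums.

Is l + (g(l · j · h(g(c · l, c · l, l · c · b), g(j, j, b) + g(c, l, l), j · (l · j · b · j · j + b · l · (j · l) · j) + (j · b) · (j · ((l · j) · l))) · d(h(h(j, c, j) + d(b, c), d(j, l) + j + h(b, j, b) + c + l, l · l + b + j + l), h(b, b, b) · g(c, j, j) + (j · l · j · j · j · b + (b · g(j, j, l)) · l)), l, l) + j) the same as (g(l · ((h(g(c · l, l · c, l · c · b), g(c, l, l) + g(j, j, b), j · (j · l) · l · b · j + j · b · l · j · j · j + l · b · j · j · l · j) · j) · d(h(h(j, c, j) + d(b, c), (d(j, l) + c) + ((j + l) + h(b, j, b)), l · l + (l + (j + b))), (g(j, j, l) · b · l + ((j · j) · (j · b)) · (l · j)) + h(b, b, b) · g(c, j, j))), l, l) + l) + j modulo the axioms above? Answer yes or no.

Answer: yes — both canonical forms are g(d(h(d(b, c) + h(j, c, j), c + d(j, l) + h(b, j, b) + j + l, b + j + l + l · l), b · g(j, j, l) · l + b · j · j · j · j · l + g(c, j, j) · h(b, b, b)) · h(g(c · l, c · l, b · c · l), g(c, l, l) + g(j, j, b), b · j · j · j · j · l + b · j · j · j · l · l + b · j · j · j · l · l) · j · l, l, l) + j + l

Derivation:
Left:  l + (g(l · j · h(g(c · l, c · l, l · c · b), g(j, j, b) + g(c, l, l), j · (l · j · b · j · j + b · l · (j · l) · j) + (j · b) · (j · ((l · j) · l))) · d(h(h(j, c, j) + d(b, c), d(j, l) + j + h(b, j, b) + c + l, l · l + b + j + l), h(b, b, b) · g(c, j, j) + (j · l · j · j · j · b + (b · g(j, j, l)) · l)), l, l) + j)
  Distribute:  l + g(d(h(d(b, c) + h(j, c, j), c + d(j, l) + h(b, j, b) + j + l, b + j + l + l · l), b · g(j, j, l) · l + b · j · j · j · j · l + g(c, j, j) · h(b, b, b)) · h(g(c · l, c · l, b · c · l), g(c, l, l) + g(j, j, b), b · j · j · j · j · l + b · j · j · j · l · l + b · j · j · j · l · l) · j · l, l, l) + j
  Sort:  g(d(h(d(b, c) + h(j, c, j), c + d(j, l) + h(b, j, b) + j + l, b + j + l + l · l), b · g(j, j, l) · l + b · j · j · j · j · l + g(c, j, j) · h(b, b, b)) · h(g(c · l, c · l, b · c · l), g(c, l, l) + g(j, j, b), b · j · j · j · j · l + b · j · j · j · l · l + b · j · j · j · l · l) · j · l, l, l) + j + l
Right:  (g(l · ((h(g(c · l, l · c, l · c · b), g(c, l, l) + g(j, j, b), j · (j · l) · l · b · j + j · b · l · j · j · j + l · b · j · j · l · j) · j) · d(h(h(j, c, j) + d(b, c), (d(j, l) + c) + ((j + l) + h(b, j, b)), l · l + (l + (j + b))), (g(j, j, l) · b · l + ((j · j) · (j · b)) · (l · j)) + h(b, b, b) · g(c, j, j))), l, l) + l) + j
  Un-nest:  g(d(h(d(b, c) + h(j, c, j), c + d(j, l) + h(b, j, b) + j + l, b + j + l + l · l), b · g(j, j, l) · l + b · j · j · j · j · l + g(c, j, j) · h(b, b, b)) · h(g(c · l, c · l, b · c · l), g(c, l, l) + g(j, j, b), b · j · j · j · j · l + b · j · j · j · l · l + b · j · j · j · l · l) · j · l, l, l) + l + j
  Order the arguments:  g(d(h(d(b, c) + h(j, c, j), c + d(j, l) + h(b, j, b) + j + l, b + j + l + l · l), b · g(j, j, l) · l + b · j · j · j · j · l + g(c, j, j) · h(b, b, b)) · h(g(c · l, c · l, b · c · l), g(c, l, l) + g(j, j, b), b · j · j · j · j · l + b · j · j · j · l · l + b · j · j · j · l · l) · j · l, l, l) + j + l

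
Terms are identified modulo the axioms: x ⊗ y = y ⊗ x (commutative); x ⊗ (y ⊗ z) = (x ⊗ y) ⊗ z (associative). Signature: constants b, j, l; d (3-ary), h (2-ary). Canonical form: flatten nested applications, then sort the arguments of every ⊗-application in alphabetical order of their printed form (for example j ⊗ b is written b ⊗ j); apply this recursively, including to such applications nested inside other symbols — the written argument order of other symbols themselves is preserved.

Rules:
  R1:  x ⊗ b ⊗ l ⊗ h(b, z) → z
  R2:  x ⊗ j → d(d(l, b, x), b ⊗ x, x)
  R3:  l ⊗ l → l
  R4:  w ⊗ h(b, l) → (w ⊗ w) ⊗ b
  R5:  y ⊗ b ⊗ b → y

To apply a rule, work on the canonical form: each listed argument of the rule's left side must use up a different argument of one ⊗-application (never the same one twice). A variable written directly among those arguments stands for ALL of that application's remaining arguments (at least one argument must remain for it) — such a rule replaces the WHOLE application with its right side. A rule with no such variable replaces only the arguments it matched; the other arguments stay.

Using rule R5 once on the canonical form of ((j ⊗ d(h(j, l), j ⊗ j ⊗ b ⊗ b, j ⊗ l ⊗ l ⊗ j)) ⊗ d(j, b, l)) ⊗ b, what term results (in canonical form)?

Canonical form:  b ⊗ d(h(j, l), b ⊗ b ⊗ j ⊗ j, j ⊗ j ⊗ l ⊗ l) ⊗ d(j, b, l) ⊗ j
Match R5:  consume b, b;  y := j ⊗ j
The variable takes the whole remainder — replace the entire application.
Result:  b ⊗ d(h(j, l), j ⊗ j, j ⊗ j ⊗ l ⊗ l) ⊗ d(j, b, l) ⊗ j

Answer: b ⊗ d(h(j, l), j ⊗ j, j ⊗ j ⊗ l ⊗ l) ⊗ d(j, b, l) ⊗ j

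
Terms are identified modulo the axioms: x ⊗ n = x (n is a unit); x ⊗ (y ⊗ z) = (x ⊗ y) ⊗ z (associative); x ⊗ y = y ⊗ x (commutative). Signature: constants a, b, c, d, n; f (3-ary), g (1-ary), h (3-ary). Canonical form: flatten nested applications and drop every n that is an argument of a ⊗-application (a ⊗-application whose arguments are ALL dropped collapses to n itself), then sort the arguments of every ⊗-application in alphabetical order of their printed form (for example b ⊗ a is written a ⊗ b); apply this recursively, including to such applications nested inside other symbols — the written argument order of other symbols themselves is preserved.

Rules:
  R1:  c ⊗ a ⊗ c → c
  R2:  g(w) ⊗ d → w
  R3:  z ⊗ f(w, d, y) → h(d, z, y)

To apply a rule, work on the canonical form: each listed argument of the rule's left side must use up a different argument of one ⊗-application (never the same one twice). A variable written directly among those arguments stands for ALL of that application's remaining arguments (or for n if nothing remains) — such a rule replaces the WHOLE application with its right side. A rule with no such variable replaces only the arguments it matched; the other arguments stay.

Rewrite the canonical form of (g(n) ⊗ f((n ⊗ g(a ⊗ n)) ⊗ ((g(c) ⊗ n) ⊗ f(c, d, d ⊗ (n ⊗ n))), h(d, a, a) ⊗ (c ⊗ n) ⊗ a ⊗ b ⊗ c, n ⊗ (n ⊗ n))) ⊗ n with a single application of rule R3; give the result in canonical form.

Answer: f(h(d, g(a) ⊗ g(c), d), a ⊗ b ⊗ c ⊗ c ⊗ h(d, a, a), n) ⊗ g(n)

Derivation:
Canonical form:  f(f(c, d, d) ⊗ g(a) ⊗ g(c), a ⊗ b ⊗ c ⊗ c ⊗ h(d, a, a), n) ⊗ g(n)
R3 matches:  uses f(c, d, d);  w := c, y := d, z := g(a) ⊗ g(c)
Every leftover argument binds to the variable; the entire application is replaced.
Result:  f(h(d, g(a) ⊗ g(c), d), a ⊗ b ⊗ c ⊗ c ⊗ h(d, a, a), n) ⊗ g(n)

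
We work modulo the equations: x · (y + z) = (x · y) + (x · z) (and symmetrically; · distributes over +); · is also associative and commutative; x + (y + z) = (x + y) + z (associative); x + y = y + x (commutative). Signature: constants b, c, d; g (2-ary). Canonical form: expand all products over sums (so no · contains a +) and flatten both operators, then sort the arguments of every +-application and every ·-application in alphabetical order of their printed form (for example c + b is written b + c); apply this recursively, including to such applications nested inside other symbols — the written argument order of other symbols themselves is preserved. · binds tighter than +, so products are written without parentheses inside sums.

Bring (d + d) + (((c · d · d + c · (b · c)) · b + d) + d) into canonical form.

Expand products over sums:  d + d + b · c · d · d + b · b · c · c + d + d
Sort:  b · b · c · c + b · c · d · d + d + d + d + d

Answer: b · b · c · c + b · c · d · d + d + d + d + d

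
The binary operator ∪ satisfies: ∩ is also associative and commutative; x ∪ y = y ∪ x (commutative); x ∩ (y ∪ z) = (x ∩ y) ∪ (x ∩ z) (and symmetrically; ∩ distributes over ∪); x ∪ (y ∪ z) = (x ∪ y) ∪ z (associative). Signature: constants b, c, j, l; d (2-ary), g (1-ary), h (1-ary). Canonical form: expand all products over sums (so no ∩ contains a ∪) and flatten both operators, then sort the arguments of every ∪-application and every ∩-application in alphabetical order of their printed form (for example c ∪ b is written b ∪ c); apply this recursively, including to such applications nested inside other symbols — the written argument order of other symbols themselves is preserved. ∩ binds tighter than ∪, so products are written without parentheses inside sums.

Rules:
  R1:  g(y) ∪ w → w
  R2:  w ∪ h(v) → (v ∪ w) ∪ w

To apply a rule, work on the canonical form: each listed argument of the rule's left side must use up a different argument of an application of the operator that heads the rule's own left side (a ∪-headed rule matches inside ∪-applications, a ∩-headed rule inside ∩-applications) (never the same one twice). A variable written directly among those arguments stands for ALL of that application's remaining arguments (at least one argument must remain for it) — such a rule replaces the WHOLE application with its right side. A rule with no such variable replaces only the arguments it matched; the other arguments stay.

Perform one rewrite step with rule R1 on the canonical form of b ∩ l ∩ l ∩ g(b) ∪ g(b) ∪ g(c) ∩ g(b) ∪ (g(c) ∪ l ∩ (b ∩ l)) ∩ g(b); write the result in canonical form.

Canonical form:  b ∩ g(b) ∩ l ∩ l ∪ b ∩ g(b) ∩ l ∩ l ∪ g(b) ∪ g(b) ∩ g(c) ∪ g(b) ∩ g(c)
Apply R1:  consuming g(b);  w := b ∩ g(b) ∩ l ∩ l ∪ b ∩ g(b) ∩ l ∩ l ∪ g(b) ∩ g(c) ∪ g(b) ∩ g(c), y := b
The variable takes the whole remainder — replace the entire application.
New term:  b ∩ g(b) ∩ l ∩ l ∪ b ∩ g(b) ∩ l ∩ l ∪ g(b) ∩ g(c) ∪ g(b) ∩ g(c)

Answer: b ∩ g(b) ∩ l ∩ l ∪ b ∩ g(b) ∩ l ∩ l ∪ g(b) ∩ g(c) ∪ g(b) ∩ g(c)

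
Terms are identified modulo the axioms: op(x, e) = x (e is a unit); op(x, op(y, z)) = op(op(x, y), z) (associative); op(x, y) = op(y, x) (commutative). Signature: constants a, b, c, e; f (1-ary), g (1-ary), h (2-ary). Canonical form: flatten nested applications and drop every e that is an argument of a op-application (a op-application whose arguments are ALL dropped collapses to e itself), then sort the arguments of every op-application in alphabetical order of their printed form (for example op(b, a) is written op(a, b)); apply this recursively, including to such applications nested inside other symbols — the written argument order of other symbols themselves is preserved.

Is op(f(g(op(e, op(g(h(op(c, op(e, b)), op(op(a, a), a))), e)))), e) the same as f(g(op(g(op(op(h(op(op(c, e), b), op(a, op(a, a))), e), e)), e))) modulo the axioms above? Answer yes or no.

Answer: yes — both canonical forms are f(g(g(h(op(b, c), op(a, a, a)))))

Derivation:
Left:  op(f(g(op(e, op(g(h(op(c, op(e, b)), op(op(a, a), a))), e)))), e)
  Canonicalize subterm:  f(g(op(e, op(g(h(op(c, op(e, b)), op(op(a, a), a))), e))))  →  f(g(g(h(op(b, c), op(a, a, a)))))
  Unit:  drop e
  Order the arguments:  f(g(g(h(op(b, c), op(a, a, a)))))
Right:  f(g(op(g(op(op(h(op(op(c, e), b), op(a, op(a, a))), e), e)), e)))
  Descend into:  op(g(op(op(h(op(op(c, e), b), op(a, op(a, a))), e), e)), e)
  Inside:  g(op(op(h(op(op(c, e), b), op(a, op(a, a))), e), e))  →  g(h(op(b, c), op(a, a, a)))
  Drop the unit:  drop e
  Order the arguments:  g(h(op(b, c), op(a, a, a)))
  Reassemble:  f(g(g(h(op(b, c), op(a, a, a)))))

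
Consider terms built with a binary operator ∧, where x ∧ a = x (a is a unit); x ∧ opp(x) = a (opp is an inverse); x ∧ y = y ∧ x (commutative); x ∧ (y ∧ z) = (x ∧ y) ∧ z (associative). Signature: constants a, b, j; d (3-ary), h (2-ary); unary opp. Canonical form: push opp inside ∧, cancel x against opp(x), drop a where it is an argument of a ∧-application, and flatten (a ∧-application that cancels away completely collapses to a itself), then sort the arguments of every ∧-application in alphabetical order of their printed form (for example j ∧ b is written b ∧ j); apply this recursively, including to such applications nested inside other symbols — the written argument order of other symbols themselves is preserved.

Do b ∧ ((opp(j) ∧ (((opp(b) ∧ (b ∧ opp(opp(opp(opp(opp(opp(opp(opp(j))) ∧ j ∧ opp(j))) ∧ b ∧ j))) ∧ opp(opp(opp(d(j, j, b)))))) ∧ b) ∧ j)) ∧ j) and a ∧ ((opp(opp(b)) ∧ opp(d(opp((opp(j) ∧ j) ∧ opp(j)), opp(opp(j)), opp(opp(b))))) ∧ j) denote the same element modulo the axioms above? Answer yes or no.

Left:  b ∧ ((opp(j) ∧ (((opp(b) ∧ (b ∧ opp(opp(opp(opp(opp(opp(opp(opp(j))) ∧ j ∧ opp(j))) ∧ b ∧ j))) ∧ opp(opp(opp(d(j, j, b)))))) ∧ b) ∧ j)) ∧ j)
  Push opp inside:  distribute opp over ∧ and collapse double opp
  Collect:  b ∧ j ∧ opp(d(j, j, b))
Right:  a ∧ ((opp(opp(b)) ∧ opp(d(opp((opp(j) ∧ j) ∧ opp(j)), opp(opp(j)), opp(opp(b))))) ∧ j)
  Push opp inside:  distribute opp over ∧ and collapse double opp
  Collect terms:  b ∧ opp(d(j, j, b)) ∧ j
  Order the arguments:  b ∧ j ∧ opp(d(j, j, b))

Answer: yes — both canonical forms are b ∧ j ∧ opp(d(j, j, b))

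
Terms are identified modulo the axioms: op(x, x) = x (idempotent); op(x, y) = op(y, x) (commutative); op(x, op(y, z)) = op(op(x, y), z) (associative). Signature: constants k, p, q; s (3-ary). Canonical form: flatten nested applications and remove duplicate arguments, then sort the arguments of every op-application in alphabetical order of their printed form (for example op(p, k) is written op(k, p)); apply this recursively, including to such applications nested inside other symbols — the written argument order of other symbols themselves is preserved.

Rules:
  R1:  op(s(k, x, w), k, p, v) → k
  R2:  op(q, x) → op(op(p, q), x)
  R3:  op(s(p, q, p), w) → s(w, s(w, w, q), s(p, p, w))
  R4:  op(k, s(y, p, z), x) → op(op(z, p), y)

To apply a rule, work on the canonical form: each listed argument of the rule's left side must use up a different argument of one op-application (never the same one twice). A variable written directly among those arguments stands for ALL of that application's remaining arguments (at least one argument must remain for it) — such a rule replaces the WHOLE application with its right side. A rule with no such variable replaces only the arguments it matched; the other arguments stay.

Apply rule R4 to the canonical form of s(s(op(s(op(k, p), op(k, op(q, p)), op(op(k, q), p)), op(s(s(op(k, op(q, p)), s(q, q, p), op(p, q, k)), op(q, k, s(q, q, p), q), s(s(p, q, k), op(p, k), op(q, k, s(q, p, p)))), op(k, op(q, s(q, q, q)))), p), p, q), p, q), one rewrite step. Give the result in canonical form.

Canonical form:  s(s(op(k, p, q, s(op(k, p), op(k, p, q), op(k, p, q)), s(q, q, q), s(s(op(k, p, q), s(q, q, p), op(k, p, q)), op(k, q, s(q, q, p)), s(s(p, q, k), op(k, p), op(k, q, s(q, p, p))))), p, q), p, q)
R4 matches:  uses k, s(q, p, p);  x := q, y := q, z := p
Every leftover argument binds to the variable; the entire application is replaced.
Result:  s(s(op(k, p, q, s(op(k, p), op(k, p, q), op(k, p, q)), s(q, q, q), s(s(op(k, p, q), s(q, q, p), op(k, p, q)), op(k, q, s(q, q, p)), s(s(p, q, k), op(k, p), op(p, q)))), p, q), p, q)

Answer: s(s(op(k, p, q, s(op(k, p), op(k, p, q), op(k, p, q)), s(q, q, q), s(s(op(k, p, q), s(q, q, p), op(k, p, q)), op(k, q, s(q, q, p)), s(s(p, q, k), op(k, p), op(p, q)))), p, q), p, q)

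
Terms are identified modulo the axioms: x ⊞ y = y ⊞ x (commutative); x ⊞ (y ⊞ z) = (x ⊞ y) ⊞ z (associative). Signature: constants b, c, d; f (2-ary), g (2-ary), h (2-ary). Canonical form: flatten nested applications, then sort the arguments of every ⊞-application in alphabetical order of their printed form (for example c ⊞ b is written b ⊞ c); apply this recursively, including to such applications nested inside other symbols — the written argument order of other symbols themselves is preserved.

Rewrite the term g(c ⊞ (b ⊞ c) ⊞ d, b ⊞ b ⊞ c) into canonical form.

Answer: g(b ⊞ c ⊞ c ⊞ d, b ⊞ b ⊞ c)

Derivation:
Work inside:  c ⊞ (b ⊞ c) ⊞ d
Un-nest:  c ⊞ b ⊞ c ⊞ d
Sort arguments:  b ⊞ c ⊞ c ⊞ d
Rebuild:  g(b ⊞ c ⊞ c ⊞ d, b ⊞ b ⊞ c)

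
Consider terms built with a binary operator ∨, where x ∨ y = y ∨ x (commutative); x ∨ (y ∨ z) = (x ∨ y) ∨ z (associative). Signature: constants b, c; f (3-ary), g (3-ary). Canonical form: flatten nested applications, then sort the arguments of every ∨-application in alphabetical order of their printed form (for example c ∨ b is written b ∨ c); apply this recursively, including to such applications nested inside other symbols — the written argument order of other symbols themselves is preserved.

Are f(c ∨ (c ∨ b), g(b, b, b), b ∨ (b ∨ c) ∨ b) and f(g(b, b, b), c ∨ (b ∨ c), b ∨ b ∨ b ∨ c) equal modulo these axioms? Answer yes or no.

Left:  f(c ∨ (c ∨ b), g(b, b, b), b ∨ (b ∨ c) ∨ b)
  Descend into:  b ∨ (b ∨ c) ∨ b
  Un-nest:  b ∨ b ∨ c ∨ b
  Order the arguments:  b ∨ b ∨ b ∨ c
  Put back:  f(b ∨ c ∨ c, g(b, b, b), b ∨ b ∨ b ∨ c)
Right:  f(g(b, b, b), c ∨ (b ∨ c), b ∨ b ∨ b ∨ c)
  Work inside:  c ∨ (b ∨ c)
  Flatten:  c ∨ b ∨ c
  Sort:  b ∨ c ∨ c
  Rebuild:  f(g(b, b, b), b ∨ c ∨ c, b ∨ b ∨ b ∨ c)

Answer: no — f(b ∨ c ∨ c, g(b, b, b), b ∨ b ∨ b ∨ c) vs f(g(b, b, b), b ∨ c ∨ c, b ∨ b ∨ b ∨ c)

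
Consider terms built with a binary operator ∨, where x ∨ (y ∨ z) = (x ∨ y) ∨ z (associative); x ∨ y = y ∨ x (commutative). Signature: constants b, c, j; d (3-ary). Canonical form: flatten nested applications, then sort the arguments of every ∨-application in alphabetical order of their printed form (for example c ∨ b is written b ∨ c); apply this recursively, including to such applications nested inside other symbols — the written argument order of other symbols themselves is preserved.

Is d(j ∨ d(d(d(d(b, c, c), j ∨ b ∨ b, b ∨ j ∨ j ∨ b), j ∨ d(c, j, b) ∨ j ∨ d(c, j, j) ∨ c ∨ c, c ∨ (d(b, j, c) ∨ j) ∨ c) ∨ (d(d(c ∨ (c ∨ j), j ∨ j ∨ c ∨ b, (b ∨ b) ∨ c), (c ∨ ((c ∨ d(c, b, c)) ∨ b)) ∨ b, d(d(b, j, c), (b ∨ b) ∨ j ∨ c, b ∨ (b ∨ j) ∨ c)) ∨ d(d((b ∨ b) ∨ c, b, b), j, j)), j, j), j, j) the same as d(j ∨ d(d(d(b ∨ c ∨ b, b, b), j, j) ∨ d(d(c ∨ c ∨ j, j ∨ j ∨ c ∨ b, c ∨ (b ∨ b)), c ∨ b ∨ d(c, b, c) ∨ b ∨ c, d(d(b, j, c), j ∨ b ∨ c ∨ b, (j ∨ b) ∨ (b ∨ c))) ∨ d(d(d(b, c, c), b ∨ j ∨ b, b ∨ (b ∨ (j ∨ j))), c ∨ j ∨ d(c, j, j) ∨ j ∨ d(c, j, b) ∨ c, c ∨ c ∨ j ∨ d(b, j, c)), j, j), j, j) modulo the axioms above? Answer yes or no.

Answer: yes — both canonical forms are d(d(d(d(b ∨ b ∨ c, b, b), j, j) ∨ d(d(c ∨ c ∨ j, b ∨ c ∨ j ∨ j, b ∨ b ∨ c), b ∨ b ∨ c ∨ c ∨ d(c, b, c), d(d(b, j, c), b ∨ b ∨ c ∨ j, b ∨ b ∨ c ∨ j)) ∨ d(d(d(b, c, c), b ∨ b ∨ j, b ∨ b ∨ j ∨ j), c ∨ c ∨ d(c, j, b) ∨ d(c, j, j) ∨ j ∨ j, c ∨ c ∨ d(b, j, c) ∨ j), j, j) ∨ j, j, j)

Derivation:
Left:  d(j ∨ d(d(d(d(b, c, c), j ∨ b ∨ b, b ∨ j ∨ j ∨ b), j ∨ d(c, j, b) ∨ j ∨ d(c, j, j) ∨ c ∨ c, c ∨ (d(b, j, c) ∨ j) ∨ c) ∨ (d(d(c ∨ (c ∨ j), j ∨ j ∨ c ∨ b, (b ∨ b) ∨ c), (c ∨ ((c ∨ d(c, b, c)) ∨ b)) ∨ b, d(d(b, j, c), (b ∨ b) ∨ j ∨ c, b ∨ (b ∨ j) ∨ c)) ∨ d(d((b ∨ b) ∨ c, b, b), j, j)), j, j), j, j)
  Focus inside:  j ∨ d(d(d(d(b, c, c), j ∨ b ∨ b, b ∨ j ∨ j ∨ b), j ∨ d(c, j, b) ∨ j ∨ d(c, j, j) ∨ c ∨ c, c ∨ (d(b, j, c) ∨ j) ∨ c) ∨ (d(d(c ∨ (c ∨ j), j ∨ j ∨ c ∨ b, (b ∨ b) ∨ c), (c ∨ ((c ∨ d(c, b, c)) ∨ b)) ∨ b, d(d(b, j, c), (b ∨ b) ∨ j ∨ c, b ∨ (b ∨ j) ∨ c)) ∨ d(d((b ∨ b) ∨ c, b, b), j, j)), j, j)
  Inside:  d(d(d(d(b, c, c), j ∨ b ∨ b, b ∨ j ∨ j ∨ b), j ∨ d(c, j, b) ∨ j ∨ d(c, j, j) ∨ c ∨ c, c ∨ (d(b, j, c) ∨ j) ∨ c) ∨ (d(d(c ∨ (c ∨ j), j ∨ j ∨ c ∨ b, (b ∨ b) ∨ c), (c ∨ ((c ∨ d(c, b, c)) ∨ b)) ∨ b, d(d(b, j, c), (b ∨ b) ∨ j ∨ c, b ∨ (b ∨ j) ∨ c)) ∨ d(d((b ∨ b) ∨ c, b, b), j, j)), j, j)  →  d(d(d(b ∨ b ∨ c, b, b), j, j) ∨ d(d(c ∨ c ∨ j, b ∨ c ∨ j ∨ j, b ∨ b ∨ c), b ∨ b ∨ c ∨ c ∨ d(c, b, c), d(d(b, j, c), b ∨ b ∨ c ∨ j, b ∨ b ∨ c ∨ j)) ∨ d(d(d(b, c, c), b ∨ b ∨ j, b ∨ b ∨ j ∨ j), c ∨ c ∨ d(c, j, b) ∨ d(c, j, j) ∨ j ∨ j, c ∨ c ∨ d(b, j, c) ∨ j), j, j)
  Sort:  d(d(d(b ∨ b ∨ c, b, b), j, j) ∨ d(d(c ∨ c ∨ j, b ∨ c ∨ j ∨ j, b ∨ b ∨ c), b ∨ b ∨ c ∨ c ∨ d(c, b, c), d(d(b, j, c), b ∨ b ∨ c ∨ j, b ∨ b ∨ c ∨ j)) ∨ d(d(d(b, c, c), b ∨ b ∨ j, b ∨ b ∨ j ∨ j), c ∨ c ∨ d(c, j, b) ∨ d(c, j, j) ∨ j ∨ j, c ∨ c ∨ d(b, j, c) ∨ j), j, j) ∨ j
  Reassemble:  d(d(d(d(b ∨ b ∨ c, b, b), j, j) ∨ d(d(c ∨ c ∨ j, b ∨ c ∨ j ∨ j, b ∨ b ∨ c), b ∨ b ∨ c ∨ c ∨ d(c, b, c), d(d(b, j, c), b ∨ b ∨ c ∨ j, b ∨ b ∨ c ∨ j)) ∨ d(d(d(b, c, c), b ∨ b ∨ j, b ∨ b ∨ j ∨ j), c ∨ c ∨ d(c, j, b) ∨ d(c, j, j) ∨ j ∨ j, c ∨ c ∨ d(b, j, c) ∨ j), j, j) ∨ j, j, j)
Right:  d(j ∨ d(d(d(b ∨ c ∨ b, b, b), j, j) ∨ d(d(c ∨ c ∨ j, j ∨ j ∨ c ∨ b, c ∨ (b ∨ b)), c ∨ b ∨ d(c, b, c) ∨ b ∨ c, d(d(b, j, c), j ∨ b ∨ c ∨ b, (j ∨ b) ∨ (b ∨ c))) ∨ d(d(d(b, c, c), b ∨ j ∨ b, b ∨ (b ∨ (j ∨ j))), c ∨ j ∨ d(c, j, j) ∨ j ∨ d(c, j, b) ∨ c, c ∨ c ∨ j ∨ d(b, j, c)), j, j), j, j)
  Descend into:  j ∨ d(d(d(b ∨ c ∨ b, b, b), j, j) ∨ d(d(c ∨ c ∨ j, j ∨ j ∨ c ∨ b, c ∨ (b ∨ b)), c ∨ b ∨ d(c, b, c) ∨ b ∨ c, d(d(b, j, c), j ∨ b ∨ c ∨ b, (j ∨ b) ∨ (b ∨ c))) ∨ d(d(d(b, c, c), b ∨ j ∨ b, b ∨ (b ∨ (j ∨ j))), c ∨ j ∨ d(c, j, j) ∨ j ∨ d(c, j, b) ∨ c, c ∨ c ∨ j ∨ d(b, j, c)), j, j)
  Inside:  d(d(d(b ∨ c ∨ b, b, b), j, j) ∨ d(d(c ∨ c ∨ j, j ∨ j ∨ c ∨ b, c ∨ (b ∨ b)), c ∨ b ∨ d(c, b, c) ∨ b ∨ c, d(d(b, j, c), j ∨ b ∨ c ∨ b, (j ∨ b) ∨ (b ∨ c))) ∨ d(d(d(b, c, c), b ∨ j ∨ b, b ∨ (b ∨ (j ∨ j))), c ∨ j ∨ d(c, j, j) ∨ j ∨ d(c, j, b) ∨ c, c ∨ c ∨ j ∨ d(b, j, c)), j, j)  →  d(d(d(b ∨ b ∨ c, b, b), j, j) ∨ d(d(c ∨ c ∨ j, b ∨ c ∨ j ∨ j, b ∨ b ∨ c), b ∨ b ∨ c ∨ c ∨ d(c, b, c), d(d(b, j, c), b ∨ b ∨ c ∨ j, b ∨ b ∨ c ∨ j)) ∨ d(d(d(b, c, c), b ∨ b ∨ j, b ∨ b ∨ j ∨ j), c ∨ c ∨ d(c, j, b) ∨ d(c, j, j) ∨ j ∨ j, c ∨ c ∨ d(b, j, c) ∨ j), j, j)
  Sort arguments:  d(d(d(b ∨ b ∨ c, b, b), j, j) ∨ d(d(c ∨ c ∨ j, b ∨ c ∨ j ∨ j, b ∨ b ∨ c), b ∨ b ∨ c ∨ c ∨ d(c, b, c), d(d(b, j, c), b ∨ b ∨ c ∨ j, b ∨ b ∨ c ∨ j)) ∨ d(d(d(b, c, c), b ∨ b ∨ j, b ∨ b ∨ j ∨ j), c ∨ c ∨ d(c, j, b) ∨ d(c, j, j) ∨ j ∨ j, c ∨ c ∨ d(b, j, c) ∨ j), j, j) ∨ j
  Put back:  d(d(d(d(b ∨ b ∨ c, b, b), j, j) ∨ d(d(c ∨ c ∨ j, b ∨ c ∨ j ∨ j, b ∨ b ∨ c), b ∨ b ∨ c ∨ c ∨ d(c, b, c), d(d(b, j, c), b ∨ b ∨ c ∨ j, b ∨ b ∨ c ∨ j)) ∨ d(d(d(b, c, c), b ∨ b ∨ j, b ∨ b ∨ j ∨ j), c ∨ c ∨ d(c, j, b) ∨ d(c, j, j) ∨ j ∨ j, c ∨ c ∨ d(b, j, c) ∨ j), j, j) ∨ j, j, j)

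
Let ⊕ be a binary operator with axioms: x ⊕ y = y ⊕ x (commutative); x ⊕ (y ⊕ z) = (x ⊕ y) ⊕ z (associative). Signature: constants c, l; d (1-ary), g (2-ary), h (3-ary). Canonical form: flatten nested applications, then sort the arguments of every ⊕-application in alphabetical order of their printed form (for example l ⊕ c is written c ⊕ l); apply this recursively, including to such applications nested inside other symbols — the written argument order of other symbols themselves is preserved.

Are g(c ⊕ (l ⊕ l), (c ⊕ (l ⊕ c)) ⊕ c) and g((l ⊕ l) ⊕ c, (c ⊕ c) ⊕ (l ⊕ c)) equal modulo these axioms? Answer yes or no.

Answer: yes — both canonical forms are g(c ⊕ l ⊕ l, c ⊕ c ⊕ c ⊕ l)

Derivation:
Left:  g(c ⊕ (l ⊕ l), (c ⊕ (l ⊕ c)) ⊕ c)
  Descend into:  (c ⊕ (l ⊕ c)) ⊕ c
  Flatten:  c ⊕ l ⊕ c ⊕ c
  Sort:  c ⊕ c ⊕ c ⊕ l
  Rebuild:  g(c ⊕ l ⊕ l, c ⊕ c ⊕ c ⊕ l)
Right:  g((l ⊕ l) ⊕ c, (c ⊕ c) ⊕ (l ⊕ c))
  Descend into:  (c ⊕ c) ⊕ (l ⊕ c)
  Flatten:  c ⊕ c ⊕ l ⊕ c
  Order the arguments:  c ⊕ c ⊕ c ⊕ l
  Rebuild:  g(c ⊕ l ⊕ l, c ⊕ c ⊕ c ⊕ l)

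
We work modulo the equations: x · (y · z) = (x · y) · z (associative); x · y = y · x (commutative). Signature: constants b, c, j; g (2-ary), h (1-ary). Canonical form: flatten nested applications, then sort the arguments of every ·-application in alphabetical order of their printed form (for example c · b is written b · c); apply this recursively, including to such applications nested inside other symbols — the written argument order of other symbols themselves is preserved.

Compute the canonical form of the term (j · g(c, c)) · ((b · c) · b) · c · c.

Answer: b · b · c · c · c · g(c, c) · j

Derivation:
Merge nested applications:  j · g(c, c) · b · c · b · c · c
Sort arguments:  b · b · c · c · c · g(c, c) · j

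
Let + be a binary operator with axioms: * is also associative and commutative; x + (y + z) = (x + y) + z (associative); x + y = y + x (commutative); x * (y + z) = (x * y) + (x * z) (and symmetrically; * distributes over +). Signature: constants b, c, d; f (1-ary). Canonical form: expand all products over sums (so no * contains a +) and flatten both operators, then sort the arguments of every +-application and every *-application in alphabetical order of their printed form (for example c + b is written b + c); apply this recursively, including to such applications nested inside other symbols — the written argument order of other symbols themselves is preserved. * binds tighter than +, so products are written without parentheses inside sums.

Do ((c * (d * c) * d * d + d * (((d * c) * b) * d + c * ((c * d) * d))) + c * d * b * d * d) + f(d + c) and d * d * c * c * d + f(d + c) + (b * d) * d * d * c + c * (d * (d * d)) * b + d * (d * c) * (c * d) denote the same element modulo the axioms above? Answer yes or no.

Left:  ((c * (d * c) * d * d + d * (((d * c) * b) * d + c * ((c * d) * d))) + c * d * b * d * d) + f(d + c)
  Expand products over sums:  c * c * d * d * d + b * c * d * d * d + c * c * d * d * d + b * c * d * d * d + f(c + d)
  Order the arguments:  b * c * d * d * d + b * c * d * d * d + c * c * d * d * d + c * c * d * d * d + f(c + d)
Right:  d * d * c * c * d + f(d + c) + (b * d) * d * d * c + c * (d * (d * d)) * b + d * (d * c) * (c * d)
  Merge nested applications:  c * c * d * d * d + f(c + d) + b * c * d * d * d + b * c * d * d * d + c * c * d * d * d
  Sort:  b * c * d * d * d + b * c * d * d * d + c * c * d * d * d + c * c * d * d * d + f(c + d)

Answer: yes — both canonical forms are b * c * d * d * d + b * c * d * d * d + c * c * d * d * d + c * c * d * d * d + f(c + d)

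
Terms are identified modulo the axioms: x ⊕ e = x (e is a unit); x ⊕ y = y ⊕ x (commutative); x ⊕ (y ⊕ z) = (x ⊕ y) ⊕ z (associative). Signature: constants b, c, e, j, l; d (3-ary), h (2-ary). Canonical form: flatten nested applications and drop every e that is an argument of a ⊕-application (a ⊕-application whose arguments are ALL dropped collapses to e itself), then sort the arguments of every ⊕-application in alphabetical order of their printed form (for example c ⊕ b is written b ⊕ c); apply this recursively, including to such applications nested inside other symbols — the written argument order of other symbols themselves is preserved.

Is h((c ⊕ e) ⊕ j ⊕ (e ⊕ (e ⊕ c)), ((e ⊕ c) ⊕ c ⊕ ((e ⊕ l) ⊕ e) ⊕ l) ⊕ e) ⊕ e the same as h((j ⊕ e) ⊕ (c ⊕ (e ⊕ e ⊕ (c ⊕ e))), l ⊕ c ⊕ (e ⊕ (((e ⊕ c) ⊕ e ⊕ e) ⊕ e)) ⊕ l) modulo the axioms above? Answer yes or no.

Answer: yes — both canonical forms are h(c ⊕ c ⊕ j, c ⊕ c ⊕ l ⊕ l)

Derivation:
Left:  h((c ⊕ e) ⊕ j ⊕ (e ⊕ (e ⊕ c)), ((e ⊕ c) ⊕ c ⊕ ((e ⊕ l) ⊕ e) ⊕ l) ⊕ e) ⊕ e
  Canonicalize subterm:  h((c ⊕ e) ⊕ j ⊕ (e ⊕ (e ⊕ c)), ((e ⊕ c) ⊕ c ⊕ ((e ⊕ l) ⊕ e) ⊕ l) ⊕ e)  →  h(c ⊕ c ⊕ j, c ⊕ c ⊕ l ⊕ l)
  Unit:  drop e
  Sort:  h(c ⊕ c ⊕ j, c ⊕ c ⊕ l ⊕ l)
Right:  h((j ⊕ e) ⊕ (c ⊕ (e ⊕ e ⊕ (c ⊕ e))), l ⊕ c ⊕ (e ⊕ (((e ⊕ c) ⊕ e ⊕ e) ⊕ e)) ⊕ l)
  Descend into:  l ⊕ c ⊕ (e ⊕ (((e ⊕ c) ⊕ e ⊕ e) ⊕ e)) ⊕ l
  Merge nested applications:  l ⊕ c ⊕ e ⊕ e ⊕ c ⊕ e ⊕ e ⊕ e ⊕ l
  Units out:  drop e (×5)
  Sort:  c ⊕ c ⊕ l ⊕ l
  Rebuild:  h(c ⊕ c ⊕ j, c ⊕ c ⊕ l ⊕ l)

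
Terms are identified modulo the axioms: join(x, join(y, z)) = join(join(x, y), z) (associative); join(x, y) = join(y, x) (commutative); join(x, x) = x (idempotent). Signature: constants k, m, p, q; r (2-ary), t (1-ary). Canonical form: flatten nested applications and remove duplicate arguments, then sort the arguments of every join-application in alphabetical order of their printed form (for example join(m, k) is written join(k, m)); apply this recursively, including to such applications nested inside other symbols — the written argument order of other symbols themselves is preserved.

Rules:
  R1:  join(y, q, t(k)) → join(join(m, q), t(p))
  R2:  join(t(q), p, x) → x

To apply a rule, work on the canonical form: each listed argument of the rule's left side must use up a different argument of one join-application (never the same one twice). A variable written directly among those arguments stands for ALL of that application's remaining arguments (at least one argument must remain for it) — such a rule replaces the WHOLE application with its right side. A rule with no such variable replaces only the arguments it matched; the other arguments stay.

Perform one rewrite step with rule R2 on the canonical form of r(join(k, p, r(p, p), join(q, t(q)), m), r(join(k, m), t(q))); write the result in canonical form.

Canonical form:  r(join(k, m, p, q, r(p, p), t(q)), r(join(k, m), t(q)))
Apply R2:  consuming p, t(q);  x := join(k, m, q, r(p, p))
The variable takes the whole remainder — replace the entire application.
New term:  r(join(k, m, q, r(p, p)), r(join(k, m), t(q)))

Answer: r(join(k, m, q, r(p, p)), r(join(k, m), t(q)))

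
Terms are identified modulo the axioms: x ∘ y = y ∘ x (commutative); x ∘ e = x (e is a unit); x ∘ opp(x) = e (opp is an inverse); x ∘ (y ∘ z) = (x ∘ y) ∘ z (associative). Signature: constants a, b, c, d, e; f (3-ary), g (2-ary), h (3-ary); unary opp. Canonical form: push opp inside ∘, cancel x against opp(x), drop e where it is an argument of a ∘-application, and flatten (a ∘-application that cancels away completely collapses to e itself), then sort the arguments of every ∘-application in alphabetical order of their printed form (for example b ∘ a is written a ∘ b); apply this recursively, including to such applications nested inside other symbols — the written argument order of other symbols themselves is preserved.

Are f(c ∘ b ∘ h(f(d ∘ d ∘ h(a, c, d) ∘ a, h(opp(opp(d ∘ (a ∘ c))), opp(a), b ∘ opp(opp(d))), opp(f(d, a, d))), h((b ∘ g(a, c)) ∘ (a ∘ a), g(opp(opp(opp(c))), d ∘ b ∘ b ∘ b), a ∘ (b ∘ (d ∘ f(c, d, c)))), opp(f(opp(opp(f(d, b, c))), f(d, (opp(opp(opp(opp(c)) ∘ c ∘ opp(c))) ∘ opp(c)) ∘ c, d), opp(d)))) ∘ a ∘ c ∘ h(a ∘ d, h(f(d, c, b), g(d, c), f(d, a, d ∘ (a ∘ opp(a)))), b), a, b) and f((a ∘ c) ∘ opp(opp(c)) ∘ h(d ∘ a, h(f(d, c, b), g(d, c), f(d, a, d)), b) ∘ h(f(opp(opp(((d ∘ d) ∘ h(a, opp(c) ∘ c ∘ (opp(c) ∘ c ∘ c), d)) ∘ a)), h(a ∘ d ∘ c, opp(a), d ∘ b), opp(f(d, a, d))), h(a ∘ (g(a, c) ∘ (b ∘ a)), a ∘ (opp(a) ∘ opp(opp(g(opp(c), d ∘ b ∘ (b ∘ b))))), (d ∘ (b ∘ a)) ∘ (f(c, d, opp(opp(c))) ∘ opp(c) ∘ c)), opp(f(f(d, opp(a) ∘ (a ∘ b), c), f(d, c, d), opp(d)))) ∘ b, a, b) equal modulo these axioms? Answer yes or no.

Left:  f(c ∘ b ∘ h(f(d ∘ d ∘ h(a, c, d) ∘ a, h(opp(opp(d ∘ (a ∘ c))), opp(a), b ∘ opp(opp(d))), opp(f(d, a, d))), h((b ∘ g(a, c)) ∘ (a ∘ a), g(opp(opp(opp(c))), d ∘ b ∘ b ∘ b), a ∘ (b ∘ (d ∘ f(c, d, c)))), opp(f(opp(opp(f(d, b, c))), f(d, (opp(opp(opp(opp(c)) ∘ c ∘ opp(c))) ∘ opp(c)) ∘ c, d), opp(d)))) ∘ a ∘ c ∘ h(a ∘ d, h(f(d, c, b), g(d, c), f(d, a, d ∘ (a ∘ opp(a)))), b), a, b)
  Focus inside:  c ∘ b ∘ h(f(d ∘ d ∘ h(a, c, d) ∘ a, h(opp(opp(d ∘ (a ∘ c))), opp(a), b ∘ opp(opp(d))), opp(f(d, a, d))), h((b ∘ g(a, c)) ∘ (a ∘ a), g(opp(opp(opp(c))), d ∘ b ∘ b ∘ b), a ∘ (b ∘ (d ∘ f(c, d, c)))), opp(f(opp(opp(f(d, b, c))), f(d, (opp(opp(opp(opp(c)) ∘ c ∘ opp(c))) ∘ opp(c)) ∘ c, d), opp(d)))) ∘ a ∘ c ∘ h(a ∘ d, h(f(d, c, b), g(d, c), f(d, a, d ∘ (a ∘ opp(a)))), b)
  Push opp inside:  distribute opp over ∘ and collapse double opp
  Collect:  c ∘ c ∘ b ∘ h(f(a ∘ d ∘ d ∘ h(a, c, d), h(a ∘ c ∘ d, opp(a), b ∘ d), opp(f(d, a, d))), h(a ∘ a ∘ b ∘ g(a, c), g(opp(c), b ∘ b ∘ b ∘ d), a ∘ b ∘ d ∘ f(c, d, c)), opp(f(f(d, b, c), f(d, c, d), opp(d)))) ∘ a ∘ h(a ∘ d, h(f(d, c, b), g(d, c), f(d, a, d)), b)
  Order the arguments:  a ∘ b ∘ c ∘ c ∘ h(a ∘ d, h(f(d, c, b), g(d, c), f(d, a, d)), b) ∘ h(f(a ∘ d ∘ d ∘ h(a, c, d), h(a ∘ c ∘ d, opp(a), b ∘ d), opp(f(d, a, d))), h(a ∘ a ∘ b ∘ g(a, c), g(opp(c), b ∘ b ∘ b ∘ d), a ∘ b ∘ d ∘ f(c, d, c)), opp(f(f(d, b, c), f(d, c, d), opp(d))))
  Put back:  f(a ∘ b ∘ c ∘ c ∘ h(a ∘ d, h(f(d, c, b), g(d, c), f(d, a, d)), b) ∘ h(f(a ∘ d ∘ d ∘ h(a, c, d), h(a ∘ c ∘ d, opp(a), b ∘ d), opp(f(d, a, d))), h(a ∘ a ∘ b ∘ g(a, c), g(opp(c), b ∘ b ∘ b ∘ d), a ∘ b ∘ d ∘ f(c, d, c)), opp(f(f(d, b, c), f(d, c, d), opp(d)))), a, b)
Right:  f((a ∘ c) ∘ opp(opp(c)) ∘ h(d ∘ a, h(f(d, c, b), g(d, c), f(d, a, d)), b) ∘ h(f(opp(opp(((d ∘ d) ∘ h(a, opp(c) ∘ c ∘ (opp(c) ∘ c ∘ c), d)) ∘ a)), h(a ∘ d ∘ c, opp(a), d ∘ b), opp(f(d, a, d))), h(a ∘ (g(a, c) ∘ (b ∘ a)), a ∘ (opp(a) ∘ opp(opp(g(opp(c), d ∘ b ∘ (b ∘ b))))), (d ∘ (b ∘ a)) ∘ (f(c, d, opp(opp(c))) ∘ opp(c) ∘ c)), opp(f(f(d, opp(a) ∘ (a ∘ b), c), f(d, c, d), opp(d)))) ∘ b, a, b)
  Descend into:  (a ∘ c) ∘ opp(opp(c)) ∘ h(d ∘ a, h(f(d, c, b), g(d, c), f(d, a, d)), b) ∘ h(f(opp(opp(((d ∘ d) ∘ h(a, opp(c) ∘ c ∘ (opp(c) ∘ c ∘ c), d)) ∘ a)), h(a ∘ d ∘ c, opp(a), d ∘ b), opp(f(d, a, d))), h(a ∘ (g(a, c) ∘ (b ∘ a)), a ∘ (opp(a) ∘ opp(opp(g(opp(c), d ∘ b ∘ (b ∘ b))))), (d ∘ (b ∘ a)) ∘ (f(c, d, opp(opp(c))) ∘ opp(c) ∘ c)), opp(f(f(d, opp(a) ∘ (a ∘ b), c), f(d, c, d), opp(d)))) ∘ b
  Push opp inside:  distribute opp over ∘ and collapse double opp
  Collect terms:  a ∘ c ∘ c ∘ h(a ∘ d, h(f(d, c, b), g(d, c), f(d, a, d)), b) ∘ h(f(a ∘ d ∘ d ∘ h(a, c, d), h(a ∘ c ∘ d, opp(a), b ∘ d), opp(f(d, a, d))), h(a ∘ a ∘ b ∘ g(a, c), g(opp(c), b ∘ b ∘ b ∘ d), a ∘ b ∘ d ∘ f(c, d, c)), opp(f(f(d, b, c), f(d, c, d), opp(d)))) ∘ b
  Order the arguments:  a ∘ b ∘ c ∘ c ∘ h(a ∘ d, h(f(d, c, b), g(d, c), f(d, a, d)), b) ∘ h(f(a ∘ d ∘ d ∘ h(a, c, d), h(a ∘ c ∘ d, opp(a), b ∘ d), opp(f(d, a, d))), h(a ∘ a ∘ b ∘ g(a, c), g(opp(c), b ∘ b ∘ b ∘ d), a ∘ b ∘ d ∘ f(c, d, c)), opp(f(f(d, b, c), f(d, c, d), opp(d))))
  Reassemble:  f(a ∘ b ∘ c ∘ c ∘ h(a ∘ d, h(f(d, c, b), g(d, c), f(d, a, d)), b) ∘ h(f(a ∘ d ∘ d ∘ h(a, c, d), h(a ∘ c ∘ d, opp(a), b ∘ d), opp(f(d, a, d))), h(a ∘ a ∘ b ∘ g(a, c), g(opp(c), b ∘ b ∘ b ∘ d), a ∘ b ∘ d ∘ f(c, d, c)), opp(f(f(d, b, c), f(d, c, d), opp(d)))), a, b)

Answer: yes — both canonical forms are f(a ∘ b ∘ c ∘ c ∘ h(a ∘ d, h(f(d, c, b), g(d, c), f(d, a, d)), b) ∘ h(f(a ∘ d ∘ d ∘ h(a, c, d), h(a ∘ c ∘ d, opp(a), b ∘ d), opp(f(d, a, d))), h(a ∘ a ∘ b ∘ g(a, c), g(opp(c), b ∘ b ∘ b ∘ d), a ∘ b ∘ d ∘ f(c, d, c)), opp(f(f(d, b, c), f(d, c, d), opp(d)))), a, b)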